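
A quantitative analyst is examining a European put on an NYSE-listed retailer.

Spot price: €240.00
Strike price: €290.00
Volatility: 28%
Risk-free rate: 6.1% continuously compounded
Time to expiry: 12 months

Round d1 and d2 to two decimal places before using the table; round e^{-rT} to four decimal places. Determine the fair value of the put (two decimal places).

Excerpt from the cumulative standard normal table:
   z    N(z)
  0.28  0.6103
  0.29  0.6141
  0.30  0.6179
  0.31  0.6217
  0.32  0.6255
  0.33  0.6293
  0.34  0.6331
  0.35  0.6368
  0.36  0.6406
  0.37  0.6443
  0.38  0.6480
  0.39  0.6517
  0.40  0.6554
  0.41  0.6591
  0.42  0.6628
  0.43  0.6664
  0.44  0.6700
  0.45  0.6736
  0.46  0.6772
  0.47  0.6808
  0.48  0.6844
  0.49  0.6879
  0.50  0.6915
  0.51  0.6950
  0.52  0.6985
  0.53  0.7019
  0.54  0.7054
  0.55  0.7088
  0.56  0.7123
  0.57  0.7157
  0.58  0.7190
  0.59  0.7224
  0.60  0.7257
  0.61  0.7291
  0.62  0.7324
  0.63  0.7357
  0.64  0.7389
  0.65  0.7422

€47.87

σ√T = 0.28 × 1.0000 = 0.2800
ln(S/K) + (r + σ²/2)T = ln(240/290) + (0.061 + 0.28²/2)·1 = -0.1892 + 0.1002 = -0.0890
d₁ = -0.0890 / 0.2800 = -0.3180 which rounds to -0.32
d₂ = d₁ − σ√T = -0.3180 − 0.2800 = -0.5980 which rounds to -0.60
exp(−rT) = exp(−0.061·1) = 0.9408
N(−d₂) = N(0.60) = 0.7257;  N(−d₁) = N(0.32) = 0.6255
P = 290·0.9408·0.7257 − 240·0.6255 = 197.9942 − 150.1200 = 47.8742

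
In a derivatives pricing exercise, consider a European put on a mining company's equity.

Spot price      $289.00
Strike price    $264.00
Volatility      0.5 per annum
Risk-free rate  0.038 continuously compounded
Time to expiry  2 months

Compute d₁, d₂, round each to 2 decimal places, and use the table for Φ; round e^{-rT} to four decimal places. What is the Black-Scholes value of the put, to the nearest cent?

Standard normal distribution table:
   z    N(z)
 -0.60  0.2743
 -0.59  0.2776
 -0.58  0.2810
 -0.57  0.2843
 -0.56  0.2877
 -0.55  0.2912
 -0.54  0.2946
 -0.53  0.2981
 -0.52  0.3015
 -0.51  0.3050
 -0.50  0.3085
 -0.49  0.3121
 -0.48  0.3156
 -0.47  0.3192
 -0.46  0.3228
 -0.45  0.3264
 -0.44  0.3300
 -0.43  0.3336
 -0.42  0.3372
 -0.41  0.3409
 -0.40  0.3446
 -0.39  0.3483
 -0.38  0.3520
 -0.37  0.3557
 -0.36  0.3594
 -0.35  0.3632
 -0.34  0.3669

$12.10

σ√T = 0.5·√0.1667 = 0.2041
ln(S/K) + (r + σ²/2)T = ln(289/264) + (0.038 + 0.5²/2)·0.1667 = 0.0905 + 0.0272 = 0.1176
d₁ = 0.1176 / 0.2041 = 0.5763 ≈ 0.58
d₂ = d₁ − σ√T = 0.5763 − 0.2041 = 0.3722 ≈ 0.37
e^(−rT) = e^(−0.038·0.1667) = 0.9937
P = 264·0.9937·N(-0.37) − 289·N(-0.58) = 264·0.9937·0.3557 − 289·0.2810 = 93.3132 − 81.2090 = 12.1042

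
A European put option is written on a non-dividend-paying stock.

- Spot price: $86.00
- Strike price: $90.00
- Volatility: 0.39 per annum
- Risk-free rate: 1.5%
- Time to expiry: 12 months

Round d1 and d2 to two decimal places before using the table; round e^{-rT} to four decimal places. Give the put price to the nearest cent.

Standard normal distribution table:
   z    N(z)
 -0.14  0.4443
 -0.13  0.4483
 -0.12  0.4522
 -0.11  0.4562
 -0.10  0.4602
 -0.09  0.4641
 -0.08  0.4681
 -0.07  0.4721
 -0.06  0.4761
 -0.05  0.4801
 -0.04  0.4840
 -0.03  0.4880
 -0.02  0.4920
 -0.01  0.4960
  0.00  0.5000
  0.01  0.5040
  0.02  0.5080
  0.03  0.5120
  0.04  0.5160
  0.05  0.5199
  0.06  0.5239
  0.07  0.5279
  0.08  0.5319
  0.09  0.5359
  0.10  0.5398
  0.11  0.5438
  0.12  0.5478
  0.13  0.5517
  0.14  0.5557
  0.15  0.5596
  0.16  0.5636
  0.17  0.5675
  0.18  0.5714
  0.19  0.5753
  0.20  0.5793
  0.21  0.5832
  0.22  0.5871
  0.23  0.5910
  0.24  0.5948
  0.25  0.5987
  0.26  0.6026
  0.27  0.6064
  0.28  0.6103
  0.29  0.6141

σ√T = 0.39·√1 = 0.3900
d₁ = [ln(86/90) + (0.015 + 0.39²/2)·1] / 0.3900 = [-0.0455 + 0.0911] / 0.3900 = 0.1169 ⇒ 0.12
d₂ = d₁ − σ√T = 0.1169 − 0.3900 = -0.2731 ⇒ -0.27
e^(−rT) = e^(−0.015·1) = 0.9851
P = 90·0.9851·N(0.27) − 86·N(-0.12) = 90·0.9851·0.6064 − 86·0.4522 = 53.7628 − 38.8892 = 14.8736

$14.87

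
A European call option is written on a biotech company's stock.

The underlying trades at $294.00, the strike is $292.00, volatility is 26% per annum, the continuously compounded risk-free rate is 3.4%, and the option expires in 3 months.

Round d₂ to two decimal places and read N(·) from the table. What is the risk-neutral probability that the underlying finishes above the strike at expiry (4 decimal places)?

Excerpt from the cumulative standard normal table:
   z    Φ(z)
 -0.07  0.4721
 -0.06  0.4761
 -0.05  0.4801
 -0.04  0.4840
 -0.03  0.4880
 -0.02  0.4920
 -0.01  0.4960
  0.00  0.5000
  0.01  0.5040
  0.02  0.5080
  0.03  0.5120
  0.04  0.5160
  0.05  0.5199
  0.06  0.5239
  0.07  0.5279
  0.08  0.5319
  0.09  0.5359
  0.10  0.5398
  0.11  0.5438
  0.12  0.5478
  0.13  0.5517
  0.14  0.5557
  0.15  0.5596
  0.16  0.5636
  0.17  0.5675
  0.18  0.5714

0.5199

σ√T = 0.26 × 0.5000 = 0.1300
d₁ = [ln(294/292) + (0.034 + 0.26²/2)·0.25] / 0.1300 = [0.0068 + 0.0169] / 0.1300 = 0.1829 which rounds to 0.18
d₂ = d₁ − σ√T = 0.1829 − 0.1300 = 0.0529 which rounds to 0.05
Risk-neutral Pr[S_T > K] = N(d₂) = N(0.05) = 0.5199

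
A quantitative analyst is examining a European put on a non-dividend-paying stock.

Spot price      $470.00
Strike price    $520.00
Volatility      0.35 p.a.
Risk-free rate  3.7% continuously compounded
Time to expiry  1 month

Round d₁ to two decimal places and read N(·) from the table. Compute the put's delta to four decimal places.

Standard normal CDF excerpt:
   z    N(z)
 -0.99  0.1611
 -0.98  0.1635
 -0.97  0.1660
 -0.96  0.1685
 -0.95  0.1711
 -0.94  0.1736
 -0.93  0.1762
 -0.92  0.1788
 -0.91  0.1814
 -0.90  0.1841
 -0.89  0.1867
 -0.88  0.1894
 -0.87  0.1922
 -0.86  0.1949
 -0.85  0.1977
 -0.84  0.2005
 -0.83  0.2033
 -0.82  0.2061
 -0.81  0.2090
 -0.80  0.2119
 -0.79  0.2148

-0.8212

T = 0.08333;  σ√T = 0.1010
d₁ = [ln(470/520) + (0.037 + 0.35²/2)·0.08333] / 0.1010 = [-0.1011 + 0.0082] / 0.1010 = -0.9196 ≈ -0.92
N(d₁) = N(-0.92) = 0.1788
Δ_put = N(d₁) − 1 = 0.1788 − 1 = -0.8212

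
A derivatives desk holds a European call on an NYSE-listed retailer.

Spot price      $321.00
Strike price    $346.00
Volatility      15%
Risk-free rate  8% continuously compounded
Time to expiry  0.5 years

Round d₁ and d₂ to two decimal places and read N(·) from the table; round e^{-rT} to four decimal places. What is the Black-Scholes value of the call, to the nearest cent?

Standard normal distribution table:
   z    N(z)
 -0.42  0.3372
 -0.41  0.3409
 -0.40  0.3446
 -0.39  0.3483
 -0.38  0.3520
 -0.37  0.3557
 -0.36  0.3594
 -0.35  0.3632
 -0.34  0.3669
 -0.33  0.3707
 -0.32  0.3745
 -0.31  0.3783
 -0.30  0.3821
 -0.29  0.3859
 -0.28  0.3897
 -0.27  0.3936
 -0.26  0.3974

σ√T = 0.15·√0.5 = 0.1061
d₁ = [ln(321/346) + (0.08 + 0.15²/2)·0.5] / 0.1061 = [-0.0750 + 0.0456] / 0.1061 = -0.2769 → -0.28
d₂ = d₁ − σ√T = -0.2769 − 0.1061 = -0.3830 → -0.38
exp(−rT) = exp(−0.08·0.5) = 0.9608
N(d₁) = N(-0.28) = 0.3897;  N(d₂) = N(-0.38) = 0.3520
C = 321·0.3897 − 346·0.9608·0.3520 = 125.0937 − 117.0178 = 8.0759

$8.08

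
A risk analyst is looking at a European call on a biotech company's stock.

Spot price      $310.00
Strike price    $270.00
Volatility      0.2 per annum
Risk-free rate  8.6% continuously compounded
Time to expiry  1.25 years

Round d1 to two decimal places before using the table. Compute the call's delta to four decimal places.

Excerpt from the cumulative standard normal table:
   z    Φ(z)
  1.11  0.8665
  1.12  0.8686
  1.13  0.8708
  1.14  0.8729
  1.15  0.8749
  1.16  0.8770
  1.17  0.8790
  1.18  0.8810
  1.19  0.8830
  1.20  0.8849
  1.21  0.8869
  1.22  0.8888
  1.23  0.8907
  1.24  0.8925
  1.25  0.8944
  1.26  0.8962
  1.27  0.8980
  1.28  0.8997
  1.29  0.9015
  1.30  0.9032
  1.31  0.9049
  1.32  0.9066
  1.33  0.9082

0.8869

σ√T = 0.2·√1.25 = 0.2236
ln(S/K) + (r + σ²/2)T = ln(310/270) + (0.086 + 0.2²/2)·1.25 = 0.1382 + 0.1325 = 0.2707
d₁ = 0.2707 / 0.2236 = 1.2104 which rounds to 1.21
N(d₁) = N(1.21) = 0.8869
Δ_call = N(d₁) = 0.8869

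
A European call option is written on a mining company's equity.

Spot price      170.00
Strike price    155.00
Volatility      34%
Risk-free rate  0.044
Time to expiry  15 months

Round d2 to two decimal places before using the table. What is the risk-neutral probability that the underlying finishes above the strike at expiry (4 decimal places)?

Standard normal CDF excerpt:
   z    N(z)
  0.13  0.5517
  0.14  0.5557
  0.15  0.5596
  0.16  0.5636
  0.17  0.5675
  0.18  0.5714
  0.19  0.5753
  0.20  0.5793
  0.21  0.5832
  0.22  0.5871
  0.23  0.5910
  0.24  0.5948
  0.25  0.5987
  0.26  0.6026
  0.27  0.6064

σ√T = 0.34·√1.25 = 0.3801
ln(S/K) + (r + σ²/2)T = ln(170/155) + (0.044 + 0.34²/2)·1.25 = 0.0924 + 0.1273 = 0.2196
d₁ = 0.2196 / 0.3801 = 0.5778 ≈ 0.58
d₂ = d₁ − σ√T = 0.5778 − 0.3801 = 0.1976 ≈ 0.20
Risk-neutral Pr[S_T > K] = N(d₂) = N(0.20) = 0.5793

0.5793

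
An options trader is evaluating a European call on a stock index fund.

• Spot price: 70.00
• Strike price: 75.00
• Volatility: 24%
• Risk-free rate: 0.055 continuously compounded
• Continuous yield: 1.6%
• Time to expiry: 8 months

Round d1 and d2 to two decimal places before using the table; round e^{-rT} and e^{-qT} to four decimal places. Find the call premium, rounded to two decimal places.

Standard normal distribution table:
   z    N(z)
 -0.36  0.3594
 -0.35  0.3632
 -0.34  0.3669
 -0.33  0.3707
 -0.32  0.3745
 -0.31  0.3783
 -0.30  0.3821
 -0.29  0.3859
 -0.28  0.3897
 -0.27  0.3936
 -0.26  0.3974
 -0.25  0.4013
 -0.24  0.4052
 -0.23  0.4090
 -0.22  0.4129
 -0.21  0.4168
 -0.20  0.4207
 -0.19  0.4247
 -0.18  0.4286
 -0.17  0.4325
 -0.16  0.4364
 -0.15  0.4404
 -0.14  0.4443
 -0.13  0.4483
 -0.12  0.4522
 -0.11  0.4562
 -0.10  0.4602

σ√T = 0.24 × 0.8165 = 0.1960
d₁ = [ln(70/75) + (0.055 − 0.016 + 0.24²/2)·0.6667] / 0.1960 = [-0.0690 + 0.0452] / 0.1960 = -0.1214 → -0.12
d₂ = d₁ − σ√T = -0.1214 − 0.1960 = -0.3174 → -0.32
e^(−qT) = e^(−0.016·0.6667) = 0.9894;  e^(−rT) = e^(−0.055·0.6667) = 0.9640
C = 70·0.9894·N(-0.12) − 75·0.9640·N(-0.32) = 70·0.9894·0.4522 − 75·0.9640·0.3745 = 31.3185 − 27.0763 = 4.2421

4.24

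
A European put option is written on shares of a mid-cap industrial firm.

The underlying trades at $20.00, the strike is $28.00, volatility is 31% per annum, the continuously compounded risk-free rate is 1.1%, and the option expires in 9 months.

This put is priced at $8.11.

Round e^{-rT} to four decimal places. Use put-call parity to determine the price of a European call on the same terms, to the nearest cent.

e^(−rT) = e^(−0.011·0.75) = 0.9918
Put-call parity: C − P = S − K·e^(−rT) = 20 − 28·0.9918 = 20 − 27.7704 = -7.7704
C = P + (C − P) = 8.11 + (-7.7704) = 0.3396

$0.34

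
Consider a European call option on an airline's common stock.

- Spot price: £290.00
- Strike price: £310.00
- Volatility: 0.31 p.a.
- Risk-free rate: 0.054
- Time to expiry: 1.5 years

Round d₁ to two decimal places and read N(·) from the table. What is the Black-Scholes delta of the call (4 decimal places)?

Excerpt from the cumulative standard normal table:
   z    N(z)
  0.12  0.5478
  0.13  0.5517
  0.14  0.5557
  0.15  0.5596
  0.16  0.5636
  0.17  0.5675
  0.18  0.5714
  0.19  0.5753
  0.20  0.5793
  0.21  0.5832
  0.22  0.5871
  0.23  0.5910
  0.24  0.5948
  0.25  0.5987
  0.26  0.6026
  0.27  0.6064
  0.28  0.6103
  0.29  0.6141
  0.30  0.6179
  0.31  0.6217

0.5910

T = 1.5;  σ√T = 0.3797
ln(S/K) + (r + σ²/2)T = ln(290/310) + (0.054 + 0.31²/2)·1.5 = -0.0667 + 0.1531 = 0.0864
d₁ = 0.0864 / 0.3797 = 0.2275 → 0.23
N(d₁) = N(0.23) = 0.5910
Δ_call = N(d₁) = 0.5910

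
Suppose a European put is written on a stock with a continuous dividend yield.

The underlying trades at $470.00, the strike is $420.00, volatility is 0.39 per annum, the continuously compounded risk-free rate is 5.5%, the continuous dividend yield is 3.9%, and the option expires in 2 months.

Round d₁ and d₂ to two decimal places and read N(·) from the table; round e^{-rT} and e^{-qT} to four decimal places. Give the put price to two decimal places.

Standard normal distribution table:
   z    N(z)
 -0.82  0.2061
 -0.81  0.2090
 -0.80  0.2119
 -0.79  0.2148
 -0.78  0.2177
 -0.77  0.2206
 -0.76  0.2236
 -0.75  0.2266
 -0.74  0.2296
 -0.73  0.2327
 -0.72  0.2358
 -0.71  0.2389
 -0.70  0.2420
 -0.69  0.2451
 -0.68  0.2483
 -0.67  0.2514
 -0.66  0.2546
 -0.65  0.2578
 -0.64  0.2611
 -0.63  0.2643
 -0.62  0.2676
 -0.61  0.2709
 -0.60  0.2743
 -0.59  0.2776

$9.72

σ√T = 0.39 × 0.4082 = 0.1592
ln(S/K) + (r − q + σ²/2)T = ln(470/420) + (0.055 − 0.039 + 0.39²/2)·0.1667 = 0.1125 + 0.0153 = 0.1278
d₁ = 0.1278 / 0.1592 = 0.8028 ⇒ 0.80
d₂ = d₁ − σ√T = 0.8028 − 0.1592 = 0.6436 ⇒ 0.64
exp(−qT) = exp(−0.039·0.1667) = 0.9935;  exp(−rT) = exp(−0.055·0.1667) = 0.9909
N(−d₂) = N(-0.64) = 0.2611;  N(−d₁) = N(-0.80) = 0.2119
P = 420·0.9909·0.2611 − 470·0.9935·0.2119 = 108.6641 − 98.9456 = 9.7184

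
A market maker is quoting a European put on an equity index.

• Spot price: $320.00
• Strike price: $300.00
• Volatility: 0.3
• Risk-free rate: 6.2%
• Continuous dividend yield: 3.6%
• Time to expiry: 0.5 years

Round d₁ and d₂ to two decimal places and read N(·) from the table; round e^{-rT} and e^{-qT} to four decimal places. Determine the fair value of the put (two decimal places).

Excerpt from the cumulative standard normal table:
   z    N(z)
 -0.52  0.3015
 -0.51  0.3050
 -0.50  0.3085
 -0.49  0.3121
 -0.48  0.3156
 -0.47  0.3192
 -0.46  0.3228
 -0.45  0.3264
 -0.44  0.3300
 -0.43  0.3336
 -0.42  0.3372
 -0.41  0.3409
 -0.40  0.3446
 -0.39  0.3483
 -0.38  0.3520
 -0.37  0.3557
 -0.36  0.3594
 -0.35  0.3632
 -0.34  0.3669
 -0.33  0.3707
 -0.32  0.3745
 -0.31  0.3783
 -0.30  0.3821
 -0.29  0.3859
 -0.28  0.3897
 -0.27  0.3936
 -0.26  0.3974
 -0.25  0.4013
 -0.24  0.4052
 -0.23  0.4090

$15.26

σ√T = 0.3 × 0.7071 = 0.2121
d₁ = [ln(320/300) + (0.062 − 0.036 + ½·0.3²)·0.5] / (σ√T) = (0.0645 + 0.0355) / 0.2121 = 0.4716 which rounds to 0.47
d₂ = 0.4716 − 0.2121 = 0.2595 which rounds to 0.26
e^(−qT) = e^(−0.036·0.5) = 0.9822;  e^(−rT) = e^(−0.062·0.5) = 0.9695
N(−d₂) = N(-0.26) = 0.3974;  N(−d₁) = N(-0.47) = 0.3192
P = 300·0.9695·0.3974 − 320·0.9822·0.3192 = 115.5838 − 100.3258 = 15.2580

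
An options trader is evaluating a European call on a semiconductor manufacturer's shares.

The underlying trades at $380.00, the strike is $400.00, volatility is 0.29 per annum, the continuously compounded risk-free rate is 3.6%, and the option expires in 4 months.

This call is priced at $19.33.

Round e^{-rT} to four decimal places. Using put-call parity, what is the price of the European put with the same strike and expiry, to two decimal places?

$34.57

e^(−rT) = e^(−0.036·0.3333) = 0.9881
Put-call parity: C − P = S − K·e^(−rT) = 380 − 400·0.9881 = 380 − 395.2400 = -15.2400
P = C − (C − P) = 19.33 − (-15.2400) = 34.5700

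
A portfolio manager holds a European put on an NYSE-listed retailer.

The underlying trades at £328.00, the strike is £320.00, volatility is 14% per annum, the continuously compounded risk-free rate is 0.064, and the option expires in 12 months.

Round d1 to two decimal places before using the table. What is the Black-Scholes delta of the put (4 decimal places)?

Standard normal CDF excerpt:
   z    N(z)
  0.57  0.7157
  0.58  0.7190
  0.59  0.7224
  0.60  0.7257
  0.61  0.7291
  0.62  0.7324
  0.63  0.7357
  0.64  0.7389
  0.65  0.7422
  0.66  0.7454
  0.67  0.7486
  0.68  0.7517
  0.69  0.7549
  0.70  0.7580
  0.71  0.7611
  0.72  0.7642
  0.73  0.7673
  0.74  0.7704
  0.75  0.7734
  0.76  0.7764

-0.2420

σ√T = 0.14·√1 = 0.1400
d₁ = [ln(328/320) + (0.064 + ½·0.14²)·1] / (σ√T) = (0.0247 + 0.0738) / 0.1400 = 0.7035 which rounds to 0.70
N(d₁) = N(0.70) = 0.7580
Δ_put = N(d₁) − 1 = 0.7580 − 1 = -0.2420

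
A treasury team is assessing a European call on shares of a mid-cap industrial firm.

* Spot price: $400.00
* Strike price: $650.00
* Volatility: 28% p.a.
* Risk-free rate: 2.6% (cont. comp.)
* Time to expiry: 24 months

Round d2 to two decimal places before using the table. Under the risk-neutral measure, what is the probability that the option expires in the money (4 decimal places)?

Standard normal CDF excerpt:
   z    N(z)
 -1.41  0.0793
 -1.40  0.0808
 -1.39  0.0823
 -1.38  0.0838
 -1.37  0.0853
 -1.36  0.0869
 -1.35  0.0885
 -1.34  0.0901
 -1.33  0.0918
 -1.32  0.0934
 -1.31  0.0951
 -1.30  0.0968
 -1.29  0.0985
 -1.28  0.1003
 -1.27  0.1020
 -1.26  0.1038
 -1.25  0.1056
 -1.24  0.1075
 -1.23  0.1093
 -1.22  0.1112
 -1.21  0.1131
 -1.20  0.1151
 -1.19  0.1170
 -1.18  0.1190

T = 2;  σ√T = 0.3960
d₁ = [ln(400/650) + (0.026 + 0.28²/2)·2] / 0.3960 = [-0.4855 + 0.1304] / 0.3960 = -0.8968 which rounds to -0.90
d₂ = d₁ − σ√T = -0.8968 − 0.3960 = -1.2928 which rounds to -1.29
Risk-neutral Pr[S_T > K] = N(d₂) = N(-1.29) = 0.0985

0.0985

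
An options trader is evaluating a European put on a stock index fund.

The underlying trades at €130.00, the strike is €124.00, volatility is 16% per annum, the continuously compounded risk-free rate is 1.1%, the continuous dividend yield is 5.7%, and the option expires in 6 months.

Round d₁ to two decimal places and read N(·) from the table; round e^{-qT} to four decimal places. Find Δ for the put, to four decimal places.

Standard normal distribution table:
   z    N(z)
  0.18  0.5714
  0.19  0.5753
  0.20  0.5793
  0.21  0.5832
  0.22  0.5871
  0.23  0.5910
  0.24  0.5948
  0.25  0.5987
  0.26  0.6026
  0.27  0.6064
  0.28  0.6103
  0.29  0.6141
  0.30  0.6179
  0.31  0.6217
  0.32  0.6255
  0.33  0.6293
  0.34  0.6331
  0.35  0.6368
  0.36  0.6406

T = 0.5;  σ√T = 0.1131
d₁ = [ln(130/124) + (0.011 − 0.057 + 0.16²/2)·0.5] / 0.1131 = [0.0473 − 0.0166] / 0.1131 = 0.2709 ≈ 0.27
N(d₁) = N(0.27) = 0.6064
Δ_put = exp(−qT)·(N(d₁) − 1) = 0.9719·(0.6064 − 1) = -0.3825

-0.3825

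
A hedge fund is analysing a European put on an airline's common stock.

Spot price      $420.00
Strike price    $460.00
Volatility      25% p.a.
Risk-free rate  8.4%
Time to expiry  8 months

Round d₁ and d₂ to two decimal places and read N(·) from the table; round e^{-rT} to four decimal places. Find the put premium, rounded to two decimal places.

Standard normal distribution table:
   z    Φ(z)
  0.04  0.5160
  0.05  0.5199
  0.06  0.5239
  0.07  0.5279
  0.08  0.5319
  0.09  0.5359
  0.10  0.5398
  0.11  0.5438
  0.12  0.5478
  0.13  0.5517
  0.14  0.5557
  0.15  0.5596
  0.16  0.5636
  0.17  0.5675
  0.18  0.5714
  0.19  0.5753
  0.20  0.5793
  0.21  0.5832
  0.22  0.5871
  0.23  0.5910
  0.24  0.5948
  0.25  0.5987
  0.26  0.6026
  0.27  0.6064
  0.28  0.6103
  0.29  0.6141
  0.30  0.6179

σ√T = 0.25·√0.6667 = 0.2041
d₁ = [ln(420/460) + (0.084 + 0.25²/2)·0.6667] / 0.2041 = [-0.0910 + 0.0768] / 0.2041 = -0.0693 which rounds to -0.07
d₂ = d₁ − σ√T = -0.0693 − 0.2041 = -0.2734 which rounds to -0.27
exp(−rT) = exp(−0.084·0.6667) = 0.9455
P = 460·0.9455·N(0.27) − 420·N(0.07) = 460·0.9455·0.6064 − 420·0.5279 = 263.7416 − 221.7180 = 42.0236

$42.02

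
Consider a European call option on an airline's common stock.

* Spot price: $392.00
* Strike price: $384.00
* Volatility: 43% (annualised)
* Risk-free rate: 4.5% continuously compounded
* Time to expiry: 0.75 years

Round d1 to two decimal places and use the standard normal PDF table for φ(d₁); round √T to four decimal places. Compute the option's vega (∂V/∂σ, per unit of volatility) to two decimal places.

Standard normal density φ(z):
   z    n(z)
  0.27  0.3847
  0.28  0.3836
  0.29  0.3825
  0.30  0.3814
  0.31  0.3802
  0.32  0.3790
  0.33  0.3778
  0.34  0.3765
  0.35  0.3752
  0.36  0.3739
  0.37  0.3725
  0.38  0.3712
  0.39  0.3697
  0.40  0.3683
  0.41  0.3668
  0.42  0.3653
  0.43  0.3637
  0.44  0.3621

128.25

T = 0.75;  σ√T = 0.3724
d₁ = [ln(392/384) + (0.045 + ½·0.43²)·0.75] / (σ√T) = (0.0206 + 0.1031) / 0.3724 = 0.3322 ≈ 0.33
√T = √0.75 = 0.8660
φ(d₁) = φ(0.33) = 0.3778
vega = S·φ(d₁)·√T = 392·0.3778·0.8660 = 128.2525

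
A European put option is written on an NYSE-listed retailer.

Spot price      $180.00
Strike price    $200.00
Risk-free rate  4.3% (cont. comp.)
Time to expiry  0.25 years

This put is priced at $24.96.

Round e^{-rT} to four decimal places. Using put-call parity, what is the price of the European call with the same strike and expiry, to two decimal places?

$7.10

exp(−rT) = exp(−0.043·0.25) = 0.9893
Put-call parity: C − P = S − K·e^(−rT) = 180 − 200·0.9893 = 180 − 197.8600 = -17.8600
C = P + (C − P) = 24.96 + (-17.8600) = 7.1000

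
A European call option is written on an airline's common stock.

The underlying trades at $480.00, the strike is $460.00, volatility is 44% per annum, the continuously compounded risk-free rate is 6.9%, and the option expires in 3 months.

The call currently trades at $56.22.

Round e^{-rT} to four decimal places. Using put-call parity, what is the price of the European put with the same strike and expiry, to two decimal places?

$28.35

exp(−rT) = exp(−0.069·0.25) = 0.9829
Put-call parity: C − P = S − K·e^(−rT) = 480 − 460·0.9829 = 480 − 452.1340 = 27.8660
P = C − (C − P) = 56.22 − (27.8660) = 28.3540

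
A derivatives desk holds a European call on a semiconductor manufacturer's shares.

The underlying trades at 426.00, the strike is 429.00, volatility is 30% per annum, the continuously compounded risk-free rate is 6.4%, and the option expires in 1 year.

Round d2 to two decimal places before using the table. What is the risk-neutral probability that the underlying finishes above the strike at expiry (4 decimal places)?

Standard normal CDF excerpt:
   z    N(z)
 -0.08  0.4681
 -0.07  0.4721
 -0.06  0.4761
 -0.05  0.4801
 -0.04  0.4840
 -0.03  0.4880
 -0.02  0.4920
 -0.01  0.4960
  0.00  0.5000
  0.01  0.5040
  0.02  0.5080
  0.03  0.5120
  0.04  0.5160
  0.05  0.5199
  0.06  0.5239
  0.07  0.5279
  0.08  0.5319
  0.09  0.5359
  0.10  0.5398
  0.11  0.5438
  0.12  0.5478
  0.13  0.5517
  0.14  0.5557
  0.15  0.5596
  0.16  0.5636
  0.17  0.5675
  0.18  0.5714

σ√T = 0.3 × 1.0000 = 0.3000
d₁ = [ln(426/429) + (0.064 + 0.3²/2)·1] / 0.3000 = [-0.0070 + 0.1090] / 0.3000 = 0.3399 which rounds to 0.34
d₂ = d₁ − σ√T = 0.3399 − 0.3000 = 0.0399 which rounds to 0.04
Pr(exercise) under Q = N(d₂) = 0.5160

0.5160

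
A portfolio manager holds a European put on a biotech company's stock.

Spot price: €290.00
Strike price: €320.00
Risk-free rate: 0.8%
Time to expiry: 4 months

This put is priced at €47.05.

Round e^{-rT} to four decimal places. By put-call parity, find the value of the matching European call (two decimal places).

€17.91

e^(−rT) = e^(−0.008·0.3333) = 0.9973
Put-call parity: C − P = S − K·e^(−rT) = 290 − 320·0.9973 = 290 − 319.1360 = -29.1360
C = P + (C − P) = 47.05 + (-29.1360) = 17.9140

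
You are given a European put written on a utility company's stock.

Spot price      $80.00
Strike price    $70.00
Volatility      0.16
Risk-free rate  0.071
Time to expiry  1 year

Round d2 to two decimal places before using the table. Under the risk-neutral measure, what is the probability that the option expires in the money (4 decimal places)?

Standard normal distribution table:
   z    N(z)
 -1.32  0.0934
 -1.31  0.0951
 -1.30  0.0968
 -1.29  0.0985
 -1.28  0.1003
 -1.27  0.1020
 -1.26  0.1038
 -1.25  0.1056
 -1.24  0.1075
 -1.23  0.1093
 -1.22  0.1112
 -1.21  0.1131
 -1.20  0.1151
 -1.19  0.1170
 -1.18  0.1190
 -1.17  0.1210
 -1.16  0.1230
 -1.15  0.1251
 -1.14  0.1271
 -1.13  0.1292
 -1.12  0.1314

σ√T = 0.16 × 1.0000 = 0.1600
d₁ = [ln(80/70) + (0.071 + 0.16²/2)·1] / 0.1600 = [0.1335 + 0.0838] / 0.1600 = 1.3583 → 1.36
d₂ = d₁ − σ√T = 1.3583 − 0.1600 = 1.1983 → 1.20
Pr(exercise) under Q = N(−d₂) = N(-1.20) = 0.1151

0.1151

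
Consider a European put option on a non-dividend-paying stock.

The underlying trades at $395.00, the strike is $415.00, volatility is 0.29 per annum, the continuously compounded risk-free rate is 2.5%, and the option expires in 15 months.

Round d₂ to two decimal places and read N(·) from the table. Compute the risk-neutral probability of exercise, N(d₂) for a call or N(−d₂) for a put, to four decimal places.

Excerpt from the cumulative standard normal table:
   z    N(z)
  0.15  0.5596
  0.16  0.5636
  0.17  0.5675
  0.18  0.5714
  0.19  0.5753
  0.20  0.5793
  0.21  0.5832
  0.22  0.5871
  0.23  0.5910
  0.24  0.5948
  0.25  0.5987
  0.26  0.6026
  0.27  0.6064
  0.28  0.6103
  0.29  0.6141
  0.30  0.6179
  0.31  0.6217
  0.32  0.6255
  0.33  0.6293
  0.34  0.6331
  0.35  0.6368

0.5871

σ√T = 0.29·√1.25 = 0.3242
ln(S/K) + (r + σ²/2)T = ln(395/415) + (0.025 + 0.29²/2)·1.25 = -0.0494 + 0.0838 = 0.0344
d₁ = 0.0344 / 0.3242 = 0.1062 which rounds to 0.11
d₂ = d₁ − σ√T = 0.1062 − 0.3242 = -0.2181 which rounds to -0.22
Risk-neutral Pr[S_T < K] = N(−d₂) = N(0.22) = 0.5871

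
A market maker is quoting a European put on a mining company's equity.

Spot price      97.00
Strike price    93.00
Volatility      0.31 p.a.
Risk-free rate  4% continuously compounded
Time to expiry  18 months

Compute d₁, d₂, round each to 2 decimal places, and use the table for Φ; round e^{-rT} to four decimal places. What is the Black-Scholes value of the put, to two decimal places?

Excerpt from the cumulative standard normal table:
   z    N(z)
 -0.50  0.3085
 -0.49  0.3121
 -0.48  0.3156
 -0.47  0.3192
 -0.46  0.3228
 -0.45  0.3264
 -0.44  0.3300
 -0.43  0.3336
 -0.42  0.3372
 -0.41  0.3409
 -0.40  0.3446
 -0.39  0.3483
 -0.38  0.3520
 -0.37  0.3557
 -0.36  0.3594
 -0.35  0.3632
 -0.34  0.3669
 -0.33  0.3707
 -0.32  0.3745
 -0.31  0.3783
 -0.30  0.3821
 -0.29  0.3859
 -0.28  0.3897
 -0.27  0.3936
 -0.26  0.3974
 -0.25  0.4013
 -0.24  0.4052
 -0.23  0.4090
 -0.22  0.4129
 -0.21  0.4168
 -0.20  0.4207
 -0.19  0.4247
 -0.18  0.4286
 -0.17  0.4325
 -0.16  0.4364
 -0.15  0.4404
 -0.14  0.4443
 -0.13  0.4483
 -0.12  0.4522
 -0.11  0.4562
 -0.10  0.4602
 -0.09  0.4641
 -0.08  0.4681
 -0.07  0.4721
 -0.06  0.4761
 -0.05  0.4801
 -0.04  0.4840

9.69

T = 1.5;  σ√T = 0.3797
ln(S/K) + (r + σ²/2)T = ln(97/93) + (0.04 + 0.31²/2)·1.5 = 0.0421 + 0.1321 = 0.1742
d₁ = 0.1742 / 0.3797 = 0.4588 → 0.46
d₂ = d₁ − σ√T = 0.4588 − 0.3797 = 0.0791 → 0.08
e^(−rT) = e^(−0.04·1.5) = 0.9418
N(−d₂) = N(-0.08) = 0.4681;  N(−d₁) = N(-0.46) = 0.3228
P = 93·0.9418·0.4681 − 97·0.3228 = 40.9997 − 31.3116 = 9.6881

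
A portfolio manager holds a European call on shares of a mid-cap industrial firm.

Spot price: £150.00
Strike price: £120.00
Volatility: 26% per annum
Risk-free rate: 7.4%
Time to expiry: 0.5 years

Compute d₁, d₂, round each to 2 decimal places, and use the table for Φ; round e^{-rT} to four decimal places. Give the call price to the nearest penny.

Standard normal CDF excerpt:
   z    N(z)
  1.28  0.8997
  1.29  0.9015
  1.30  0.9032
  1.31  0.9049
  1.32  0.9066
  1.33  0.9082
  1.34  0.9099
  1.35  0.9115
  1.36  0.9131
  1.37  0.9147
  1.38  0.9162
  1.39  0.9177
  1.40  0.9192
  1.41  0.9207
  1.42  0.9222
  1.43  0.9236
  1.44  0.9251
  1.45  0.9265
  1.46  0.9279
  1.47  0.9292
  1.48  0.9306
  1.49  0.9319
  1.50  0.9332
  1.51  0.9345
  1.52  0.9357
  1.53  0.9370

T = 0.5;  σ√T = 0.1838
d₁ = [ln(150/120) + (0.074 + 0.26²/2)·0.5] / 0.1838 = [0.2231 + 0.0539] / 0.1838 = 1.5069 → 1.51
d₂ = d₁ − σ√T = 1.5069 − 0.1838 = 1.3231 → 1.32
e^(−rT) = e^(−0.074·0.5) = 0.9637
C = 150·N(1.51) − 120·0.9637·N(1.32) = 150·0.9345 − 120·0.9637·0.9066 = 140.1750 − 104.8429 = 35.3321

£35.33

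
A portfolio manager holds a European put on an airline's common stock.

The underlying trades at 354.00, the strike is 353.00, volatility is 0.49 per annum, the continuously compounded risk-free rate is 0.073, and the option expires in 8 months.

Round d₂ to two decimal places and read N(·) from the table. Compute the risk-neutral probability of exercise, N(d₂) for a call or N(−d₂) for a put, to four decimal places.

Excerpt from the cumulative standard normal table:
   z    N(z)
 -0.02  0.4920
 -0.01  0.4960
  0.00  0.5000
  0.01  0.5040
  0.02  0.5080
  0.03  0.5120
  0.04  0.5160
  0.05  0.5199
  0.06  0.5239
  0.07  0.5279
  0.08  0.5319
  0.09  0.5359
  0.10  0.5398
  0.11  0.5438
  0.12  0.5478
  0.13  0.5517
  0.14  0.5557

σ√T = 0.49 × 0.8165 = 0.4001
ln(S/K) + (r + σ²/2)T = ln(354/353) + (0.073 + 0.49²/2)·0.6667 = 0.0028 + 0.1287 = 0.1315
d₁ = 0.1315 / 0.4001 = 0.3288 which rounds to 0.33
d₂ = d₁ − σ√T = 0.3288 − 0.4001 = -0.0713 which rounds to -0.07
Risk-neutral Pr[S_T < K] = N(−d₂) = N(0.07) = 0.5279

0.5279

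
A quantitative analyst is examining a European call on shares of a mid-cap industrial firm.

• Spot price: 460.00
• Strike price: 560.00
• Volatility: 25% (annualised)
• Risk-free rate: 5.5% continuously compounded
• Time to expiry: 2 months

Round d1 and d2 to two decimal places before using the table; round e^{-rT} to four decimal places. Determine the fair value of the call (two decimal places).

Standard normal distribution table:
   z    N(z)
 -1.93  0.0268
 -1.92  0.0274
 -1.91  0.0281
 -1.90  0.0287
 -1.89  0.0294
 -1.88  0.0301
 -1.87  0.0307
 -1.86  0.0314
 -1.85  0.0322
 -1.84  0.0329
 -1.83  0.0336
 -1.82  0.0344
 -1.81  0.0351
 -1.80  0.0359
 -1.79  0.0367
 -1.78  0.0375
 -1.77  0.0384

0.57

T = 0.1667;  σ√T = 0.1021
d₁ = [ln(460/560) + (0.055 + ½·0.25²)·0.1667] / (σ√T) = (-0.1967 + 0.0144) / 0.1021 = -1.7865 ≈ -1.79
d₂ = -1.7865 − 0.1021 = -1.8886 ≈ -1.89
e^(−rT) = e^(−0.055·0.1667) = 0.9909
N(d₁) = N(-1.79) = 0.0367;  N(d₂) = N(-1.89) = 0.0294
C = 460·0.0367 − 560·0.9909·0.0294 = 16.8820 − 16.3142 = 0.5678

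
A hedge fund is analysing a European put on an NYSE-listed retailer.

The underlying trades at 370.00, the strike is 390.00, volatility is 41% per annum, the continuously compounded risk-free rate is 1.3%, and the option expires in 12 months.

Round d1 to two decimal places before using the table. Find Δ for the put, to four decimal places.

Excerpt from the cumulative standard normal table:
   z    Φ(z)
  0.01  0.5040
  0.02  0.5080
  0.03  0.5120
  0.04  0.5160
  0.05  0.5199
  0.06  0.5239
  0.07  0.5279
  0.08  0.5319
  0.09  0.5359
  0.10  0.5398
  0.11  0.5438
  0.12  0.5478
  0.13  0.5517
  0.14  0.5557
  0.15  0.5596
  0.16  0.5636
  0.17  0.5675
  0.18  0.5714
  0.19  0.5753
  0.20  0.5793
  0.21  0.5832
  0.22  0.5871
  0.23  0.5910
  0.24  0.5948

T = 1;  σ√T = 0.4100
d₁ = [ln(370/390) + (0.013 + 0.41²/2)·1] / 0.4100 = [-0.0526 + 0.0970] / 0.4100 = 0.1083 ≈ 0.11
N(d₁) = N(0.11) = 0.5438
Δ_put = N(d₁) − 1 = 0.5438 − 1 = -0.4562

-0.4562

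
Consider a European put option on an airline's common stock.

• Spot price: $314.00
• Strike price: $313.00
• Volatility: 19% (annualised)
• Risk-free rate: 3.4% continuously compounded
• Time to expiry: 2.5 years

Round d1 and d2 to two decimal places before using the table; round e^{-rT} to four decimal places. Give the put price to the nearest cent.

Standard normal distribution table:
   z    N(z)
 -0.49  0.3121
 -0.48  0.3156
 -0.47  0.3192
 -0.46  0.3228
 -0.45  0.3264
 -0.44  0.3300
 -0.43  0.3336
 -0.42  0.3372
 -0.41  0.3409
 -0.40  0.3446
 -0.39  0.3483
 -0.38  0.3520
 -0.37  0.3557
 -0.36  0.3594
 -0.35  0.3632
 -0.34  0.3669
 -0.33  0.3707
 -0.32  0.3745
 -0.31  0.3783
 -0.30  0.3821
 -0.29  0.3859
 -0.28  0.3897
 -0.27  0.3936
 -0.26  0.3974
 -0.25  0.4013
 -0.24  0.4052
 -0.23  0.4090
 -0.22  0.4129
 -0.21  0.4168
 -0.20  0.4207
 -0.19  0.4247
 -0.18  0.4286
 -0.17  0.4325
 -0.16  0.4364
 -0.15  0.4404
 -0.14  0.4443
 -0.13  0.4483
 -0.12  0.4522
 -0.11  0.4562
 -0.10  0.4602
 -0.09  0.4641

σ√T = 0.19 × 1.5811 = 0.3004
d₁ = [ln(314/313) + (0.034 + 0.19²/2)·2.5] / 0.3004 = [0.0032 + 0.1301] / 0.3004 = 0.4438 which rounds to 0.44
d₂ = d₁ − σ√T = 0.4438 − 0.3004 = 0.1434 which rounds to 0.14
exp(−rT) = exp(−0.034·2.5) = 0.9185
P = 313·0.9185·N(-0.14) − 314·N(-0.44) = 313·0.9185·0.4443 − 314·0.3300 = 127.7320 − 103.6200 = 24.1120

$24.11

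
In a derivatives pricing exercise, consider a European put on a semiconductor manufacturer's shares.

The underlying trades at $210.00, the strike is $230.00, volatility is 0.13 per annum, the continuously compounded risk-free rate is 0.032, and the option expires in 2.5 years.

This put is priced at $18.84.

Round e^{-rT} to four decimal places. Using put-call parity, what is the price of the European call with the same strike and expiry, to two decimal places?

$16.53

exp(−rT) = exp(−0.032·2.5) = 0.9231
Put-call parity: C − P = S − K·e^(−rT) = 210 − 230·0.9231 = 210 − 212.3130 = -2.3130
C = P + (C − P) = 18.84 + (-2.3130) = 16.5270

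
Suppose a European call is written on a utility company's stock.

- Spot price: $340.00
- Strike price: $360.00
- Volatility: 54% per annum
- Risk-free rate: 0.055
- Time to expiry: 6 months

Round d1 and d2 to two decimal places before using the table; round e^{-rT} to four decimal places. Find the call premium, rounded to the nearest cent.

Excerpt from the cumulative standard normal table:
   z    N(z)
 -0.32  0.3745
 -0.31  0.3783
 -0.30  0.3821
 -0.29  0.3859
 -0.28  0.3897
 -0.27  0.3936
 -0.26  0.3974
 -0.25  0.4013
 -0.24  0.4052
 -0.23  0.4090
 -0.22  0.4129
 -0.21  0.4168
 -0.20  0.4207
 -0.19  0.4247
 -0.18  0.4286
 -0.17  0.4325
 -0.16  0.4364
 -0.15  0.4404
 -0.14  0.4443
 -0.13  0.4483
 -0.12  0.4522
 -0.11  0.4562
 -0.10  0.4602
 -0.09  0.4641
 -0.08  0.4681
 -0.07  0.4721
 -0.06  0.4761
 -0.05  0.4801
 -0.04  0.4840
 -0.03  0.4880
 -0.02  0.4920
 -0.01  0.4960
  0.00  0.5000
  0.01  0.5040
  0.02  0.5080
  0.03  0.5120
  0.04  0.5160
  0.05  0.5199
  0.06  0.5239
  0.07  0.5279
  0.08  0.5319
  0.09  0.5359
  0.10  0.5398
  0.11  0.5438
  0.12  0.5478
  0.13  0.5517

$47.04

σ√T = 0.54·√0.5 = 0.3818
d₁ = [ln(340/360) + (0.055 + 0.54²/2)·0.5] / 0.3818 = [-0.0572 + 0.1004] / 0.3818 = 0.1132 which rounds to 0.11
d₂ = d₁ − σ√T = 0.1132 − 0.3818 = -0.2686 which rounds to -0.27
exp(−rT) = exp(−0.055·0.5) = 0.9729
C = 340·N(0.11) − 360·0.9729·N(-0.27) = 340·0.5438 − 360·0.9729·0.3936 = 184.8920 − 137.8560 = 47.0360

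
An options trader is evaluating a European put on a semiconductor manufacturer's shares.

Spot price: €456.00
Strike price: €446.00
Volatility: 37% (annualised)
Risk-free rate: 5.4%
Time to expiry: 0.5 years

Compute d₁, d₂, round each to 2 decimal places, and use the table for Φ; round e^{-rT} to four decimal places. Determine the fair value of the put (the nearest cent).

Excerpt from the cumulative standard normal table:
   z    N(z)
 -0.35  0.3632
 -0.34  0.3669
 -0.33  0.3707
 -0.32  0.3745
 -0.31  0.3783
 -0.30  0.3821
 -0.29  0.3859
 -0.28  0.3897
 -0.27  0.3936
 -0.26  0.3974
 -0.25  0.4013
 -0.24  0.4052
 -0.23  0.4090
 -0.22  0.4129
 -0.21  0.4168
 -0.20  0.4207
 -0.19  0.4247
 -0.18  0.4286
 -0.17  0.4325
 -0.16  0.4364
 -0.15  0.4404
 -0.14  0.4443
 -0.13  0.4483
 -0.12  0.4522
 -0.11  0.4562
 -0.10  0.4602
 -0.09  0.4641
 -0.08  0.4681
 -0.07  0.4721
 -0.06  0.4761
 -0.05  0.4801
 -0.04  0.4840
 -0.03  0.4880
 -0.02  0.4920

T = 0.5;  σ√T = 0.2616
d₁ = [ln(456/446) + (0.054 + 0.37²/2)·0.5] / 0.2616 = [0.0222 + 0.0612] / 0.2616 = 0.3188 → 0.32
d₂ = d₁ − σ√T = 0.3188 − 0.2616 = 0.0571 → 0.06
e^(−rT) = e^(−0.054·0.5) = 0.9734
N(−d₂) = N(-0.06) = 0.4761;  N(−d₁) = N(-0.32) = 0.3745
P = 446·0.9734·0.4761 − 456·0.3745 = 206.6923 − 170.7720 = 35.9203

€35.92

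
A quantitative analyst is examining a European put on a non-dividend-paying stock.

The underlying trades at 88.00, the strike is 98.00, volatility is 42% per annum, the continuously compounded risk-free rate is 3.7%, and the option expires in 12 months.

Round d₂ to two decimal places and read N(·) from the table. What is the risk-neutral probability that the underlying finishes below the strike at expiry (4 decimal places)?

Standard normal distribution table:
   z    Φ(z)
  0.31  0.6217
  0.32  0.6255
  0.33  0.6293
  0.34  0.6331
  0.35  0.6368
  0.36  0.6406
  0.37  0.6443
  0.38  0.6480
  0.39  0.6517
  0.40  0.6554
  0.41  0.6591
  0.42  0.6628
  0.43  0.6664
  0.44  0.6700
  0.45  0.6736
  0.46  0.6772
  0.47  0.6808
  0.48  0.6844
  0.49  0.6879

0.6480

T = 1;  σ√T = 0.4200
d₁ = [ln(88/98) + (0.037 + 0.42²/2)·1] / 0.4200 = [-0.1076 + 0.1252] / 0.4200 = 0.0418 ≈ 0.04
d₂ = d₁ − σ√T = 0.0418 − 0.4200 = -0.3782 ≈ -0.38
Risk-neutral Pr[S_T < K] = N(−d₂) = N(0.38) = 0.6480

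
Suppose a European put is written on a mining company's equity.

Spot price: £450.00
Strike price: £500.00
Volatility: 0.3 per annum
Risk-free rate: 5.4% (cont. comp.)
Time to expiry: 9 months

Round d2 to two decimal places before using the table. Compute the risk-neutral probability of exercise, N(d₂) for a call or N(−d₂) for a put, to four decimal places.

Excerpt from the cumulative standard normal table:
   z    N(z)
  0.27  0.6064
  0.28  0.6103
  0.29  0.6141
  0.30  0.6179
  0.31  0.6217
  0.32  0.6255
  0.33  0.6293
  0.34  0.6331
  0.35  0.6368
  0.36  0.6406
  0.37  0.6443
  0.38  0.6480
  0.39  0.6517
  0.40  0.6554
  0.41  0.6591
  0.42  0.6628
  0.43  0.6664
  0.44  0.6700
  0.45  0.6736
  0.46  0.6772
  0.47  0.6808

T = 0.75;  σ√T = 0.2598
d₁ = [ln(450/500) + (0.054 + ½·0.3²)·0.75] / (σ√T) = (-0.1054 + 0.0743) / 0.2598 = -0.1197 ⇒ -0.12
d₂ = -0.1197 − 0.2598 = -0.3796 ⇒ -0.38
Pr(exercise) under Q = N(−d₂) = N(0.38) = 0.6480

0.6480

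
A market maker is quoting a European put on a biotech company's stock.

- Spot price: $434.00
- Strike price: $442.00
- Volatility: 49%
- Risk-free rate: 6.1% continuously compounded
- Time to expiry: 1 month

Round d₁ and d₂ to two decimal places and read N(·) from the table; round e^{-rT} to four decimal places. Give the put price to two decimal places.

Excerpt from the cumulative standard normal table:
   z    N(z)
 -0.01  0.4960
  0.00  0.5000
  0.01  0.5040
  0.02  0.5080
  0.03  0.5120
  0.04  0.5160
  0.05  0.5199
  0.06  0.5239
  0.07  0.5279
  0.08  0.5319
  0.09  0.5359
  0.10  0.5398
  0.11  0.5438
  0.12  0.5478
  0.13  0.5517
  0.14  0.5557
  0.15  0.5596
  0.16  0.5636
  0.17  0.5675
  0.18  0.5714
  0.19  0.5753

$27.37

σ√T = 0.49·√0.08333 = 0.1415
d₁ = [ln(434/442) + (0.061 + 0.49²/2)·0.08333] / 0.1415 = [-0.0183 + 0.0151] / 0.1415 = -0.0225 which rounds to -0.02
d₂ = d₁ − σ√T = -0.0225 − 0.1415 = -0.1639 which rounds to -0.16
e^(−rT) = e^(−0.061·0.08333) = 0.9949
N(−d₂) = N(0.16) = 0.5636;  N(−d₁) = N(0.02) = 0.5080
P = 442·0.9949·0.5636 − 434·0.5080 = 247.8407 − 220.4720 = 27.3687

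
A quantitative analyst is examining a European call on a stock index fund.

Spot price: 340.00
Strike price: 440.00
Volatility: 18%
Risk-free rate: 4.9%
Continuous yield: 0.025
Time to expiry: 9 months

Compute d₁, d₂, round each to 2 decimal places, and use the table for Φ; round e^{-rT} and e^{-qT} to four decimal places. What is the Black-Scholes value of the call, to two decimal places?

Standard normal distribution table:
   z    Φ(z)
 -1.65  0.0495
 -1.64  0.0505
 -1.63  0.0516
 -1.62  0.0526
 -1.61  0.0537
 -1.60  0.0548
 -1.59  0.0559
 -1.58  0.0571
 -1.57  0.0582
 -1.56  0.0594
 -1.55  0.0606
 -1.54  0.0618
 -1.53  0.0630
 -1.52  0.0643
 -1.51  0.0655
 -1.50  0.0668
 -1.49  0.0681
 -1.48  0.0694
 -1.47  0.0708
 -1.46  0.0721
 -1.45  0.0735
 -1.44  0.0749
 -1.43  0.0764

1.75

σ√T = 0.18·√0.75 = 0.1559
d₁ = [ln(340/440) + (0.049 − 0.025 + ½·0.18²)·0.75] / (σ√T) = (-0.2578 + 0.0301) / 0.1559 = -1.4606 ≈ -1.46
d₂ = -1.4606 − 0.1559 = -1.6164 ≈ -1.62
exp(−qT) = exp(−0.025·0.75) = 0.9814;  exp(−rT) = exp(−0.049·0.75) = 0.9639
C = 340·0.9814·N(-1.46) − 440·0.9639·N(-1.62) = 340·0.9814·0.0721 − 440·0.9639·0.0526 = 24.0580 − 22.3085 = 1.7495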